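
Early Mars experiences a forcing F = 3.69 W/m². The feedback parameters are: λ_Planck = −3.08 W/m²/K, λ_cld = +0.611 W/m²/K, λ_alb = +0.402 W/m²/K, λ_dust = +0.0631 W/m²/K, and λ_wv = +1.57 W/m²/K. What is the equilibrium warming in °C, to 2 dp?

Net feedback parameter λ = (−3.08) + (+0.611) + (+0.402) + (+0.0631) + (+1.57) = -0.4339 W/m²/K.
ΔT = −F/λ = −3.69/(-0.4339) = 8.50 °C.

8.50 °C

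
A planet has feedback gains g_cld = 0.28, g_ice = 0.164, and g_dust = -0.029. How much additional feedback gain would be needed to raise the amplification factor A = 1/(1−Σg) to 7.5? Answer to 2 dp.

Current total gain = 0.415.
Target gain for A = 7.5: g* = 1 − 1/7.5 = 0.8667.
Additional gain needed = 0.8667 − 0.415 = 0.45.

0.45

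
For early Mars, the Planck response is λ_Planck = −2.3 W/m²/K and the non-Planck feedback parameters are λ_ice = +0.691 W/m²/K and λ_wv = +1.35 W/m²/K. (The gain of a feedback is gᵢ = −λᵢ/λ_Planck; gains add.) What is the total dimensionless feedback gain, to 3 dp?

0.887

Convert to gains: g_ice = 0.691/2.3 = 0.3004; g_wv = 1.35/2.3 = 0.587.
Total gain g = 0.8874.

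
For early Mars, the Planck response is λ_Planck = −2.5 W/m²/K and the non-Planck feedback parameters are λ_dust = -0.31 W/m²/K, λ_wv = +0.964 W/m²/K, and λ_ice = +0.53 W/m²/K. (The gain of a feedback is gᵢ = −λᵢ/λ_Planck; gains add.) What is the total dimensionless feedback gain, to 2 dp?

0.47

Convert to gains: g_dust = -0.31/2.5 = -0.124; g_wv = 0.964/2.5 = 0.3856; g_ice = 0.53/2.5 = 0.212.
Total gain g = 0.4736.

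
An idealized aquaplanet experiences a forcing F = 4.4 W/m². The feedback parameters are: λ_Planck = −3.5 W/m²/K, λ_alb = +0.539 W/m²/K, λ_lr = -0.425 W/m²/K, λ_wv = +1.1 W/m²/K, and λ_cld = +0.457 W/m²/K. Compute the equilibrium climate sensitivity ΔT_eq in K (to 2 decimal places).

Net feedback parameter λ = (−3.5) + (+0.539) + (-0.425) + (+1.1) + (+0.457) = -1.829 W/m²/K.
ΔT = −F/λ = −4.4/(-1.829) = 2.41 K.

2.41 K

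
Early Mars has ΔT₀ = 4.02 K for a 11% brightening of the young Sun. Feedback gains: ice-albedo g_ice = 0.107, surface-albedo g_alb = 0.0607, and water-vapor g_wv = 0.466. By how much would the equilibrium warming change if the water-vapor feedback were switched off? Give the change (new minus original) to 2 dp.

Original: g = 0.6337, ΔT = 4.02/(1−0.6337) = 10.9746 K.
Without water-vapor: g' = 0.1677, ΔT' = 4.02/(1−0.1677) = 4.8300 K.
Change = 4.8300 − 10.9746 = -6.14 K.

-6.14 K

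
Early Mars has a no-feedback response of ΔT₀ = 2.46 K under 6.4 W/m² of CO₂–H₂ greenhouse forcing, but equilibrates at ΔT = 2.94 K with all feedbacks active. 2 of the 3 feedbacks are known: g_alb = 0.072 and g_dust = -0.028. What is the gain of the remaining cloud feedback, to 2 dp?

0.12

Amplification A = ΔT/ΔT₀ = 2.94/2.46 = 1.195.
Total gain g = 1 − 1/A = 1 − 1/1.195 = 0.1632.
Known gains sum to 0.072 − 0.028 = 0.044.
g_cld = 0.1632 − 0.044 = 0.12.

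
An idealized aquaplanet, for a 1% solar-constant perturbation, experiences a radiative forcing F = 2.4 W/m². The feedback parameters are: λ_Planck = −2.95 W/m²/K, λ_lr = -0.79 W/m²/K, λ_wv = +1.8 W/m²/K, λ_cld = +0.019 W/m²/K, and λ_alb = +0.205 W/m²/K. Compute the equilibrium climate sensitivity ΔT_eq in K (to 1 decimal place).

Net feedback parameter λ = (−2.95) + (-0.79) + (+1.8) + (+0.019) + (+0.205) = -1.716 W/m²/K.
ΔT = −F/λ = −2.4/(-1.716) = 1.4 K.

1.4 K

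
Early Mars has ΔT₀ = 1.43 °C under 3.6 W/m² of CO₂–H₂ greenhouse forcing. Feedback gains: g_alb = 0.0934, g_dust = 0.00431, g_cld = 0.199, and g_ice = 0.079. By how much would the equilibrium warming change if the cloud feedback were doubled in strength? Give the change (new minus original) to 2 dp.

Original: g = 0.37571, ΔT = 1.43/(1−0.37571) = 2.2906 °C.
With doubled cloud: g' = 0.57471, ΔT' = 1.43/(1−0.57471) = 3.3624 °C.
Change = 3.3624 − 2.2906 = 1.07 °C.

1.07 °C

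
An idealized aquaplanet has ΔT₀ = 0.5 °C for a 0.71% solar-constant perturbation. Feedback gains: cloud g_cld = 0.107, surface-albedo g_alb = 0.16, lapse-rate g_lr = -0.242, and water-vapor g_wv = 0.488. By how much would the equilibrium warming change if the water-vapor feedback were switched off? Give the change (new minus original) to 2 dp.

Original: g = 0.513, ΔT = 0.5/(1−0.513) = 1.0267 °C.
Without water-vapor: g' = 0.025, ΔT' = 0.5/(1−0.025) = 0.5128 °C.
Change = 0.5128 − 1.0267 = -0.51 °C.

-0.51 °C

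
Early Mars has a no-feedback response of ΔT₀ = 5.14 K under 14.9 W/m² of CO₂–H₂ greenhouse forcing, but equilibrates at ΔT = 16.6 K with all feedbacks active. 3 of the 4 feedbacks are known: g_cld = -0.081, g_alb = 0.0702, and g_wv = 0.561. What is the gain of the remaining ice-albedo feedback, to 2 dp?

Amplification A = ΔT/ΔT₀ = 16.6/5.14 = 3.23.
Total gain g = 1 − 1/A = 1 − 1/3.23 = 0.6904.
Known gains sum to -0.081 + 0.0702 + 0.561 = 0.5502.
g_ice = 0.6904 − 0.5502 = 0.14.

0.14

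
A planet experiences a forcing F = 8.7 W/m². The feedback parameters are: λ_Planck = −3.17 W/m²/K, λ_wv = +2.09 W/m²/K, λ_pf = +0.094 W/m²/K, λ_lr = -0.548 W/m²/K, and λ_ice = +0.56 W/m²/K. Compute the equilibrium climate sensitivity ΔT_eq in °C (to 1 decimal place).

8.9 °C

Net feedback parameter λ = (−3.17) + (+2.09) + (+0.094) + (-0.548) + (+0.56) = -0.974 W/m²/K.
ΔT = −F/λ = −8.7/(-0.974) = 8.9 °C.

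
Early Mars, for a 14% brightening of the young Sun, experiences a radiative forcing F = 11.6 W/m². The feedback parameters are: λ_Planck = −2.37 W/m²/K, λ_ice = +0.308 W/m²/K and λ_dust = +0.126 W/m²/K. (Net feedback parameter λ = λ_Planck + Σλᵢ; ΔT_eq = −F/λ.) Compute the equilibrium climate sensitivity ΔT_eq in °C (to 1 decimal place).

Net feedback parameter λ = (−2.37) + (+0.308) + (+0.126) = -1.936 W/m²/K.
ΔT = −F/λ = −11.6/(-1.936) = 6.0 °C.

6.0 °C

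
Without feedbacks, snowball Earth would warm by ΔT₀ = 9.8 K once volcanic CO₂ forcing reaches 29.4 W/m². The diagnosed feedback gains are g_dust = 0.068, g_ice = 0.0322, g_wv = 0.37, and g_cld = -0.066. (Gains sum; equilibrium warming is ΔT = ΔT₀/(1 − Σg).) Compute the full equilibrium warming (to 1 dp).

16.4 K

Total gain g = 0.068 + 0.0322 + 0.37 − 0.066 = 0.4042.
Amplification A = 1/(1 − 0.4042) = 1.678.
ΔT = 9.8 × 1.678 = 16.4 K.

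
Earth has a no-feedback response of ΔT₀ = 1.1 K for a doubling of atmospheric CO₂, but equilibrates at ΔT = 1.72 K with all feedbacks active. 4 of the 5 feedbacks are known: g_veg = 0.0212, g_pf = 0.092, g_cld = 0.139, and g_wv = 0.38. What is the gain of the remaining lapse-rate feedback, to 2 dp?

-0.27

Amplification A = ΔT/ΔT₀ = 1.72/1.1 = 1.564.
Total gain g = 1 − 1/A = 1 − 1/1.564 = 0.3606.
Known gains sum to 0.0212 + 0.092 + 0.139 + 0.38 = 0.6322.
g_lr = 0.3606 − 0.6322 = -0.27.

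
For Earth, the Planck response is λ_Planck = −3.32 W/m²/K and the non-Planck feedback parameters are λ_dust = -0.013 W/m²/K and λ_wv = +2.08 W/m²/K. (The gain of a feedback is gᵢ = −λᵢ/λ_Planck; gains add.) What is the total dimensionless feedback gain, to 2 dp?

Convert to gains: g_dust = -0.013/3.32 = -0.003916; g_wv = 2.08/3.32 = 0.6265.
Total gain g = 0.622584.

0.62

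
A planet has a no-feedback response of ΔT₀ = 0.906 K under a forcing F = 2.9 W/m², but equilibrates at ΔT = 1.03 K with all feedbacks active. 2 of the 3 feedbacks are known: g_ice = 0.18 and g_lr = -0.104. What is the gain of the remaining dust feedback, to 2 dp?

Amplification A = ΔT/ΔT₀ = 1.03/0.906 = 1.137.
Total gain g = 1 − 1/A = 1 − 1/1.137 = 0.1205.
Known gains sum to 0.18 − 0.104 = 0.076.
g_dust = 0.1205 − 0.076 = 0.04.

0.04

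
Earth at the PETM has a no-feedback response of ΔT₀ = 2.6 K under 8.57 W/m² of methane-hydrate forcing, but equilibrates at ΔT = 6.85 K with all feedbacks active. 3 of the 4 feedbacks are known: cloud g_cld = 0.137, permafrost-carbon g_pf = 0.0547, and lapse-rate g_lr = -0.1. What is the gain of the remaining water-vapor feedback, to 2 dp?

0.53

Amplification A = ΔT/ΔT₀ = 6.85/2.6 = 2.635.
Total gain g = 1 − 1/A = 1 − 1/2.635 = 0.6205.
Known gains sum to 0.137 + 0.0547 − 0.1 = 0.0917.
g_wv = 0.6205 − 0.0917 = 0.53.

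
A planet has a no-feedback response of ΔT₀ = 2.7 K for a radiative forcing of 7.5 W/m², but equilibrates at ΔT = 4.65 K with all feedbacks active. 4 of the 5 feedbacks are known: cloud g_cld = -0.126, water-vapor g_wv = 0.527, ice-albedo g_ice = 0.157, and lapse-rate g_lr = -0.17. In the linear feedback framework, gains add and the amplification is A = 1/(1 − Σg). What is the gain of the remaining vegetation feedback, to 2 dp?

0.03

Amplification A = ΔT/ΔT₀ = 4.65/2.7 = 1.722.
Total gain g = 1 − 1/A = 1 − 1/1.722 = 0.4193.
Known gains sum to -0.126 + 0.527 + 0.157 − 0.17 = 0.388.
g_veg = 0.4193 − 0.388 = 0.03.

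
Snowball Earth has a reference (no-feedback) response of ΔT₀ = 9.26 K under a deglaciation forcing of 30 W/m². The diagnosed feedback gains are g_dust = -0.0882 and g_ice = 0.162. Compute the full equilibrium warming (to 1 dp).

Total gain g = -0.0882 + 0.162 = 0.0738.
Amplification A = 1/(1 − 0.0738) = 1.08.
ΔT = 9.26 × 1.08 = 10.0 K.

10.0 K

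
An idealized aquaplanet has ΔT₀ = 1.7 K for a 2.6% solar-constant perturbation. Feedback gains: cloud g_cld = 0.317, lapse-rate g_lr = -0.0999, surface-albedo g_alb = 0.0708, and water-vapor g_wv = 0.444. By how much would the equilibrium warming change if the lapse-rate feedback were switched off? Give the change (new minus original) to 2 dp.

Original: g = 0.7319, ΔT = 1.7/(1−0.7319) = 6.3409 K.
Without lapse-rate: g' = 0.8318, ΔT' = 1.7/(1−0.8318) = 10.1070 K.
Change = 10.1070 − 6.3409 = 3.77 K.

3.77 K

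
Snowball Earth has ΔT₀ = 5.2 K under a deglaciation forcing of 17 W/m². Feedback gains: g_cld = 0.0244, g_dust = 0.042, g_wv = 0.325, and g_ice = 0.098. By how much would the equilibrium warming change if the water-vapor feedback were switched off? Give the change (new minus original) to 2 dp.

-3.96 K

Original: g = 0.4894, ΔT = 5.2/(1−0.4894) = 10.1841 K.
Without water-vapor: g' = 0.1644, ΔT' = 5.2/(1−0.1644) = 6.2231 K.
Change = 6.2231 − 10.1841 = -3.96 K.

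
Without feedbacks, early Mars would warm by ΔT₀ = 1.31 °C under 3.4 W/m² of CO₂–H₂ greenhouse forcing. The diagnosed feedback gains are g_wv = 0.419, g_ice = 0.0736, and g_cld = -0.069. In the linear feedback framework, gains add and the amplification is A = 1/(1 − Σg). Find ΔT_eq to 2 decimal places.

Total gain g = 0.419 + 0.0736 − 0.069 = 0.4236.
Amplification A = 1/(1 − 0.4236) = 1.735.
ΔT = 1.31 × 1.735 = 2.27 °C.

2.27 °C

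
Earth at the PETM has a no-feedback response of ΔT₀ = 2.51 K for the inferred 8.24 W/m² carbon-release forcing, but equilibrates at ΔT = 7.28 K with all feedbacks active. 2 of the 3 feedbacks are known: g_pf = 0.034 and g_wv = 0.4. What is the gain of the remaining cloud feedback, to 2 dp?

Amplification A = ΔT/ΔT₀ = 7.28/2.51 = 2.9.
Total gain g = 1 − 1/A = 1 − 1/2.9 = 0.6552.
Known gains sum to 0.034 + 0.4 = 0.434.
g_cld = 0.6552 − 0.434 = 0.22.

0.22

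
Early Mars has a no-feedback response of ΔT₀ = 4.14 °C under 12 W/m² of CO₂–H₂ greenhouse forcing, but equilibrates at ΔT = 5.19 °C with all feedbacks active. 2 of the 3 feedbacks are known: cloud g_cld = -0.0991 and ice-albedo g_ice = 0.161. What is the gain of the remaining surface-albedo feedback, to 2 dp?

0.14

Amplification A = ΔT/ΔT₀ = 5.19/4.14 = 1.254.
Total gain g = 1 − 1/A = 1 − 1/1.254 = 0.2026.
Known gains sum to -0.0991 + 0.161 = 0.0619.
g_alb = 0.2026 − 0.0619 = 0.14.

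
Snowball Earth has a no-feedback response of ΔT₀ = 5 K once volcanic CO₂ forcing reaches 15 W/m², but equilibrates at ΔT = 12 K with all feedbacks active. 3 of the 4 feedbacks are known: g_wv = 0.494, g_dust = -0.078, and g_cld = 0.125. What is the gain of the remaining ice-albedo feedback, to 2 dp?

0.04

Amplification A = ΔT/ΔT₀ = 12/5 = 2.4.
Total gain g = 1 − 1/A = 1 − 1/2.4 = 0.5833.
Known gains sum to 0.494 − 0.078 + 0.125 = 0.541.
g_ice = 0.5833 − 0.541 = 0.04.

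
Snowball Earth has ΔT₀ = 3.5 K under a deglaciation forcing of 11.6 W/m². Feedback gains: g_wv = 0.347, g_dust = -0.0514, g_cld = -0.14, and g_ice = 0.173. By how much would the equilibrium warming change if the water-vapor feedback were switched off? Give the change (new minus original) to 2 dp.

-1.78 K

Original: g = 0.3286, ΔT = 3.5/(1−0.3286) = 5.2130 K.
Without water-vapor: g' = -0.0184, ΔT' = 3.5/(1+0.0184) = 3.4368 K.
Change = 3.4368 − 5.2130 = -1.78 K.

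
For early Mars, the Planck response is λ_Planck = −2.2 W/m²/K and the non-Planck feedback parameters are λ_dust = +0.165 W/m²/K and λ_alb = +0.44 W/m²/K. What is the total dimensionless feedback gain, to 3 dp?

Convert to gains: g_dust = 0.165/2.2 = 0.075; g_alb = 0.44/2.2 = 0.2.
Total gain g = 0.275.

0.275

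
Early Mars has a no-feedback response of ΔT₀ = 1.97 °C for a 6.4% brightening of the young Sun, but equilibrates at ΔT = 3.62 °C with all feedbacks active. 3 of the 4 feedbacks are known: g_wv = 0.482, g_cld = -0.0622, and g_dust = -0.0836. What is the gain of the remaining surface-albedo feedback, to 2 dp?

Amplification A = ΔT/ΔT₀ = 3.62/1.97 = 1.838.
Total gain g = 1 − 1/A = 1 − 1/1.838 = 0.4559.
Known gains sum to 0.482 − 0.0622 − 0.0836 = 0.3362.
g_alb = 0.4559 − 0.3362 = 0.12.

0.12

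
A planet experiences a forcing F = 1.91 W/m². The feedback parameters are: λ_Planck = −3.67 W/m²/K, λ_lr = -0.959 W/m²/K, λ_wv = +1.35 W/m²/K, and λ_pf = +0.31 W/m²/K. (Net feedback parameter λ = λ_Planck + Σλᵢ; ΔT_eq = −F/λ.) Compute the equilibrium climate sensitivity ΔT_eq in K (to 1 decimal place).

Net feedback parameter λ = (−3.67) + (-0.959) + (+1.35) + (+0.31) = -2.969 W/m²/K.
ΔT = −F/λ = −1.91/(-2.969) = 0.6 K.

0.6 K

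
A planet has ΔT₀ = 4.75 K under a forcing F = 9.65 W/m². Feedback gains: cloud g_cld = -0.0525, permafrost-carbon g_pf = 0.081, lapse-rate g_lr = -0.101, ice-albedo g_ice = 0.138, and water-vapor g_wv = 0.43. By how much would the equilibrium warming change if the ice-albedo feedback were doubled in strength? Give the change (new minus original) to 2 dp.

Original: g = 0.4955, ΔT = 4.75/(1−0.4955) = 9.4153 K.
With doubled ice-albedo: g' = 0.6335, ΔT' = 4.75/(1−0.6335) = 12.9604 K.
Change = 12.9604 − 9.4153 = 3.55 K.

3.55 K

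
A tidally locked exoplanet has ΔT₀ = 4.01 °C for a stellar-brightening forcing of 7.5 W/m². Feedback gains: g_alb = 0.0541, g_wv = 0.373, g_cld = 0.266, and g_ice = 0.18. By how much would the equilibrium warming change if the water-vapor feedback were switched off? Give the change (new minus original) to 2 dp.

Original: g = 0.8731, ΔT = 4.01/(1−0.8731) = 31.5997 °C.
Without water-vapor: g' = 0.5001, ΔT' = 4.01/(1−0.5001) = 8.0216 °C.
Change = 8.0216 − 31.5997 = -23.58 °C.

-23.58 °C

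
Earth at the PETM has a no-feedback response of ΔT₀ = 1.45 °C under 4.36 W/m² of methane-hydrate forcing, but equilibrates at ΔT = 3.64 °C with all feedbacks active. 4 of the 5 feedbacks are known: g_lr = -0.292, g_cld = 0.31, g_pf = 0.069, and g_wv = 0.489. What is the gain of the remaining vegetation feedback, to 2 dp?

Amplification A = ΔT/ΔT₀ = 3.64/1.45 = 2.51.
Total gain g = 1 − 1/A = 1 − 1/2.51 = 0.6016.
Known gains sum to -0.292 + 0.31 + 0.069 + 0.489 = 0.576.
g_veg = 0.6016 − 0.576 = 0.03.

0.03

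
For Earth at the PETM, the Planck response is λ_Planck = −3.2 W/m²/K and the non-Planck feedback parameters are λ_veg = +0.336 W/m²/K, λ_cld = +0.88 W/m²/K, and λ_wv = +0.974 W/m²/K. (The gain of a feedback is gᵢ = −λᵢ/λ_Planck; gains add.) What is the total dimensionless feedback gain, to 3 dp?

Convert to gains: g_veg = 0.336/3.2 = 0.105; g_cld = 0.88/3.2 = 0.275; g_wv = 0.974/3.2 = 0.3044.
Total gain g = 0.6844.

0.684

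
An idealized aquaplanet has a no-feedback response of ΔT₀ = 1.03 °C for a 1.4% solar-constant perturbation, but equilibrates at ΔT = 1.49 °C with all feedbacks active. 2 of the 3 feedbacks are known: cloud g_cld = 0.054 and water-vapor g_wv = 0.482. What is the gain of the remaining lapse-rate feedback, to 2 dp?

Amplification A = ΔT/ΔT₀ = 1.49/1.03 = 1.447.
Total gain g = 1 − 1/A = 1 − 1/1.447 = 0.3089.
Known gains sum to 0.054 + 0.482 = 0.536.
g_lr = 0.3089 − 0.536 = -0.23.

-0.23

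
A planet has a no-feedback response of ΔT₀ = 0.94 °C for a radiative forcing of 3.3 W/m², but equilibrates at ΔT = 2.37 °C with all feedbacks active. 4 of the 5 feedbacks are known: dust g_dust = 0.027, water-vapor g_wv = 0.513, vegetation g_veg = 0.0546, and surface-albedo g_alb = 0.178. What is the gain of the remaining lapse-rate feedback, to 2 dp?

Amplification A = ΔT/ΔT₀ = 2.37/0.94 = 2.521.
Total gain g = 1 − 1/A = 1 − 1/2.521 = 0.6033.
Known gains sum to 0.027 + 0.513 + 0.0546 + 0.178 = 0.7726.
g_lr = 0.6033 − 0.7726 = -0.17.

-0.17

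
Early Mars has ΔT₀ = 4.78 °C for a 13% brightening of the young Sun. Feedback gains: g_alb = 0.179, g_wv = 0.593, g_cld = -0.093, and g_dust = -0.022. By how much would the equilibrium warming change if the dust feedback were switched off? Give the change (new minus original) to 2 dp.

Original: g = 0.657, ΔT = 4.78/(1−0.657) = 13.9359 °C.
Without dust: g' = 0.679, ΔT' = 4.78/(1−0.679) = 14.8910 °C.
Change = 14.8910 − 13.9359 = 0.96 °C.

0.96 °C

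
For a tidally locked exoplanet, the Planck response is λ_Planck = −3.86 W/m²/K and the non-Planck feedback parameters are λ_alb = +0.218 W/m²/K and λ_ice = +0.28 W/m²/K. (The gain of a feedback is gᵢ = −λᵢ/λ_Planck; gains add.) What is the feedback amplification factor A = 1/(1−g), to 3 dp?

1.148

Convert to gains: g_alb = 0.218/3.86 = 0.05648; g_ice = 0.28/3.86 = 0.07254.
Total gain g = 0.12902.
A = 1/(1 − 0.12902) = 1.148.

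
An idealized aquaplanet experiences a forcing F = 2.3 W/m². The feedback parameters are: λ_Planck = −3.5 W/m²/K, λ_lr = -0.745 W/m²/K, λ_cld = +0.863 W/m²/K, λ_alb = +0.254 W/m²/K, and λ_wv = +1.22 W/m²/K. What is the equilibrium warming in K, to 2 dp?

1.21 K

Net feedback parameter λ = (−3.5) + (-0.745) + (+0.863) + (+0.254) + (+1.22) = -1.908 W/m²/K.
ΔT = −F/λ = −2.3/(-1.908) = 1.21 K.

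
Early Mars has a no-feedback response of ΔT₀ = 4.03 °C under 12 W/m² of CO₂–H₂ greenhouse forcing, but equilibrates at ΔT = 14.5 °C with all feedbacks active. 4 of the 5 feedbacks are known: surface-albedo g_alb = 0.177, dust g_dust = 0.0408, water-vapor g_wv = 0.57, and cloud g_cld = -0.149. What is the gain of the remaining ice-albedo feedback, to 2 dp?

Amplification A = ΔT/ΔT₀ = 14.5/4.03 = 3.598.
Total gain g = 1 − 1/A = 1 − 1/3.598 = 0.7221.
Known gains sum to 0.177 + 0.0408 + 0.57 − 0.149 = 0.6388.
g_ice = 0.7221 − 0.6388 = 0.08.

0.08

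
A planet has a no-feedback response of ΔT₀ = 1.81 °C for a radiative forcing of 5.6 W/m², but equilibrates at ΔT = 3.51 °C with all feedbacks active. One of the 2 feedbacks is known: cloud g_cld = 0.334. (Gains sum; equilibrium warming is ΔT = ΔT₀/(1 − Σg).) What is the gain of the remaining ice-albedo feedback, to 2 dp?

0.15

Amplification A = ΔT/ΔT₀ = 3.51/1.81 = 1.939.
Total gain g = 1 − 1/A = 1 − 1/1.939 = 0.4843.
The known gain is 0.334.
g_ice = 0.4843 − 0.334 = 0.15.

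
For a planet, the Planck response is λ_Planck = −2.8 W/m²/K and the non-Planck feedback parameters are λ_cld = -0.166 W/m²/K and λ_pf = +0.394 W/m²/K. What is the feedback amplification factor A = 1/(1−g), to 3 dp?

1.089

Convert to gains: g_cld = -0.166/2.8 = -0.05929; g_pf = 0.394/2.8 = 0.1407.
Total gain g = 0.08141.
A = 1/(1 − 0.08141) = 1.089.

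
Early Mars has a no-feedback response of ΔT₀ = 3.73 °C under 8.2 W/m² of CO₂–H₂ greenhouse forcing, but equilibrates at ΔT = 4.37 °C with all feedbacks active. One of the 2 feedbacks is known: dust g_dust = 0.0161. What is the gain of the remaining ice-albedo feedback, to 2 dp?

0.13

Amplification A = ΔT/ΔT₀ = 4.37/3.73 = 1.172.
Total gain g = 1 − 1/A = 1 − 1/1.172 = 0.1468.
The known gain is 0.0161.
g_ice = 0.1468 − 0.0161 = 0.13.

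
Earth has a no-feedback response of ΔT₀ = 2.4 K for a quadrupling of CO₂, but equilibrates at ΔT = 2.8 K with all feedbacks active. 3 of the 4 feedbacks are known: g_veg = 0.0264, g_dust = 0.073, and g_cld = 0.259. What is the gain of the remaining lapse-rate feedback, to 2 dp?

-0.22

Amplification A = ΔT/ΔT₀ = 2.8/2.4 = 1.167.
Total gain g = 1 − 1/A = 1 − 1/1.167 = 0.1431.
Known gains sum to 0.0264 + 0.073 + 0.259 = 0.3584.
g_lr = 0.1431 − 0.3584 = -0.22.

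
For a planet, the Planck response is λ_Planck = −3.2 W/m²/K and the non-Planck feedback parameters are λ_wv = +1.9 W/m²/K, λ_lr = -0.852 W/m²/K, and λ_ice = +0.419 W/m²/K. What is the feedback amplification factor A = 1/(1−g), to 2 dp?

Convert to gains: g_wv = 1.9/3.2 = 0.5937; g_lr = -0.852/3.2 = -0.2662; g_ice = 0.419/3.2 = 0.1309.
Total gain g = 0.4584.
A = 1/(1 − 0.4584) = 1.85.

1.85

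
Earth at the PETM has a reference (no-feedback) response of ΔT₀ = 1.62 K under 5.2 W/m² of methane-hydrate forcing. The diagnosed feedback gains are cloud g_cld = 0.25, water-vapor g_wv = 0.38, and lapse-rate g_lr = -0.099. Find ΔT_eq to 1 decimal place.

Total gain g = 0.25 + 0.38 − 0.099 = 0.531.
Amplification A = 1/(1 − 0.531) = 2.132.
ΔT = 1.62 × 2.132 = 3.5 K.

3.5 K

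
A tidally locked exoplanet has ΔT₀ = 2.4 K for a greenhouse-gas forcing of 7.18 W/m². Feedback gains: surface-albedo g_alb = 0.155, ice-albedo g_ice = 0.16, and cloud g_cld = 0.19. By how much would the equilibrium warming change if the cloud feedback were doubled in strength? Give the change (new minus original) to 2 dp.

3.02 K

Original: g = 0.505, ΔT = 2.4/(1−0.505) = 4.8485 K.
With doubled cloud: g' = 0.695, ΔT' = 2.4/(1−0.695) = 7.8689 K.
Change = 7.8689 − 4.8485 = 3.02 K.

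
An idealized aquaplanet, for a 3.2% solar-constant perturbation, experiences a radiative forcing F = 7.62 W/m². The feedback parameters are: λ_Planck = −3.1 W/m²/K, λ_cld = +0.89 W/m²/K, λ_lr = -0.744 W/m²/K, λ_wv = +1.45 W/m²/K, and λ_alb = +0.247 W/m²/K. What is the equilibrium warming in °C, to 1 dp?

6.1 °C

Net feedback parameter λ = (−3.1) + (+0.89) + (-0.744) + (+1.45) + (+0.247) = -1.257 W/m²/K.
ΔT = −F/λ = −7.62/(-1.257) = 6.1 °C.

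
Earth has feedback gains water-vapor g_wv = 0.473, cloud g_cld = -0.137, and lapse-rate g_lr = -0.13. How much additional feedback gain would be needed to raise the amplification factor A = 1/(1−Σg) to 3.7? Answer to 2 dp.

Current total gain = 0.206.
Target gain for A = 3.7: g* = 1 − 1/3.7 = 0.7297.
Additional gain needed = 0.7297 − 0.206 = 0.52.

0.52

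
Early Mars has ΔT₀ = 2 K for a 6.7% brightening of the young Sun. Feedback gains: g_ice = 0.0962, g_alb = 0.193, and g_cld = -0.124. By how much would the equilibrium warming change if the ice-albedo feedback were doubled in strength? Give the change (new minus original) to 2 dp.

Original: g = 0.1652, ΔT = 2/(1−0.1652) = 2.3958 K.
With doubled ice-albedo: g' = 0.2614, ΔT' = 2/(1−0.2614) = 2.7078 K.
Change = 2.7078 − 2.3958 = 0.31 K.

0.31 K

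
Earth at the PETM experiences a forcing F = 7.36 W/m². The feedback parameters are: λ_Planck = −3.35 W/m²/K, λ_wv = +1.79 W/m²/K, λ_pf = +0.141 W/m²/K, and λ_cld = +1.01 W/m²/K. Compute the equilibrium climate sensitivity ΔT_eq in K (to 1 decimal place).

Net feedback parameter λ = (−3.35) + (+1.79) + (+0.141) + (+1.01) = -0.409 W/m²/K.
ΔT = −F/λ = −7.36/(-0.409) = 18.0 K.

18.0 K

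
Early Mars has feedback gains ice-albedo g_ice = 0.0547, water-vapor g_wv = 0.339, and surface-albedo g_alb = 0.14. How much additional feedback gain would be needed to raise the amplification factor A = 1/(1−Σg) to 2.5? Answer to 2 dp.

0.07

Current total gain = 0.5337.
Target gain for A = 2.5: g* = 1 − 1/2.5 = 0.6.
Additional gain needed = 0.6 − 0.5337 = 0.07.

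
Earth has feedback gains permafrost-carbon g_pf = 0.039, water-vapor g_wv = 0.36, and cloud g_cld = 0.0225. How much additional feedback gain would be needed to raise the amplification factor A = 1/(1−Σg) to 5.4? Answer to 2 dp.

Current total gain = 0.4215.
Target gain for A = 5.4: g* = 1 − 1/5.4 = 0.8148.
Additional gain needed = 0.8148 − 0.4215 = 0.39.

0.39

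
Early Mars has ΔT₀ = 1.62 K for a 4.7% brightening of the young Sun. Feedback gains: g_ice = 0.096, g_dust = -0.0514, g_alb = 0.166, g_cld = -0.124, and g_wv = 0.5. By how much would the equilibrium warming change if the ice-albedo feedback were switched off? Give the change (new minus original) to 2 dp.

-0.74 K

Original: g = 0.5866, ΔT = 1.62/(1−0.5866) = 3.9187 K.
Without ice-albedo: g' = 0.4906, ΔT' = 1.62/(1−0.4906) = 3.1802 K.
Change = 3.1802 − 3.9187 = -0.74 K.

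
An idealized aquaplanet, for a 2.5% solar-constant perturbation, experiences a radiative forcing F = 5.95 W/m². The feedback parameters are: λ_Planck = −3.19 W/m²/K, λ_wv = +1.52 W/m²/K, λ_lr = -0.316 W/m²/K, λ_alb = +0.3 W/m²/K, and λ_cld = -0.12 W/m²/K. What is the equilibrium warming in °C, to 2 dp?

Net feedback parameter λ = (−3.19) + (+1.52) + (-0.316) + (+0.3) + (-0.12) = -1.806 W/m²/K.
ΔT = −F/λ = −5.95/(-1.806) = 3.29 °C.

3.29 °C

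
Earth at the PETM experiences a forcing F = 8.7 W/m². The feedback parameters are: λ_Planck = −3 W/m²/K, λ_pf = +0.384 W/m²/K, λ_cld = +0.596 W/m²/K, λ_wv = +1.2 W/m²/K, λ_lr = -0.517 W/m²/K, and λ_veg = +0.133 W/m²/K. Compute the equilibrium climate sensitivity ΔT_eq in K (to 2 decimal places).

7.23 K

Net feedback parameter λ = (−3) + (+0.384) + (+0.596) + (+1.2) + (-0.517) + (+0.133) = -1.204 W/m²/K.
ΔT = −F/λ = −8.7/(-1.204) = 7.23 K.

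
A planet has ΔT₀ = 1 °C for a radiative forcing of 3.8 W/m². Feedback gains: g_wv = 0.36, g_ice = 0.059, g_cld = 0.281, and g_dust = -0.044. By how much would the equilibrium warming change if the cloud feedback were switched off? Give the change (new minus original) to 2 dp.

-1.31 °C

Original: g = 0.656, ΔT = 1/(1−0.656) = 2.9070 °C.
Without cloud: g' = 0.375, ΔT' = 1/(1−0.375) = 1.6000 °C.
Change = 1.6000 − 2.9070 = -1.31 °C.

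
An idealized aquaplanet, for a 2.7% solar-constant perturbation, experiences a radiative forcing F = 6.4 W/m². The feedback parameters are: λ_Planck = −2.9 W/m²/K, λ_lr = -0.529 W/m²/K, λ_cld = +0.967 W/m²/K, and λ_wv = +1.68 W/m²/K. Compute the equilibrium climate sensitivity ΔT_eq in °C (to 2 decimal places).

Net feedback parameter λ = (−2.9) + (-0.529) + (+0.967) + (+1.68) = -0.782 W/m²/K.
ΔT = −F/λ = −6.4/(-0.782) = 8.18 °C.

8.18 °C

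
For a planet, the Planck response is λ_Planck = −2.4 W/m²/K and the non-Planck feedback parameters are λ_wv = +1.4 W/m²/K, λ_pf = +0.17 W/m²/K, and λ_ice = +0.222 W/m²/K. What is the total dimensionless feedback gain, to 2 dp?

0.75

Convert to gains: g_wv = 1.4/2.4 = 0.5833; g_pf = 0.17/2.4 = 0.07083; g_ice = 0.222/2.4 = 0.0925.
Total gain g = 0.74663.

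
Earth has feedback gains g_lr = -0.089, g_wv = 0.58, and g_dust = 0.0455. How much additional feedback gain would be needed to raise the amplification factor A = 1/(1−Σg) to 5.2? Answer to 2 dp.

Current total gain = 0.5365.
Target gain for A = 5.2: g* = 1 − 1/5.2 = 0.8077.
Additional gain needed = 0.8077 − 0.5365 = 0.27.

0.27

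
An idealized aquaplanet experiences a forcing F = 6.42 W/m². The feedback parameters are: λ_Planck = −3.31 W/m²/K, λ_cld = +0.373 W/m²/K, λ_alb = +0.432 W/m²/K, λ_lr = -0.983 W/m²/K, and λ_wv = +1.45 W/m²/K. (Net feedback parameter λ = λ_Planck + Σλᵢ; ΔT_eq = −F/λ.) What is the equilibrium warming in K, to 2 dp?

Net feedback parameter λ = (−3.31) + (+0.373) + (+0.432) + (-0.983) + (+1.45) = -2.038 W/m²/K.
ΔT = −F/λ = −6.42/(-2.038) = 3.15 K.

3.15 K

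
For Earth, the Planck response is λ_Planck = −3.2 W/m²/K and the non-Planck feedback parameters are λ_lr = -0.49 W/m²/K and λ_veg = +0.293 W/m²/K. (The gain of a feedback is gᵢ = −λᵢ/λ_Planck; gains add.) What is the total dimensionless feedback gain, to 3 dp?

-0.062

Convert to gains: g_lr = -0.49/3.2 = -0.1531; g_veg = 0.293/3.2 = 0.09156.
Total gain g = -0.06154.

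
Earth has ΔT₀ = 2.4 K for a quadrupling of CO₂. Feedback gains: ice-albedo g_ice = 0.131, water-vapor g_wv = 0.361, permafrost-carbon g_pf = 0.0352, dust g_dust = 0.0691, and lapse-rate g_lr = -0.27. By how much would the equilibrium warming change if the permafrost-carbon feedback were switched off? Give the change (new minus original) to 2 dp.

-0.18 K

Original: g = 0.3263, ΔT = 2.4/(1−0.3263) = 3.5624 K.
Without permafrost-carbon: g' = 0.2911, ΔT' = 2.4/(1−0.2911) = 3.3855 K.
Change = 3.3855 − 3.5624 = -0.18 K.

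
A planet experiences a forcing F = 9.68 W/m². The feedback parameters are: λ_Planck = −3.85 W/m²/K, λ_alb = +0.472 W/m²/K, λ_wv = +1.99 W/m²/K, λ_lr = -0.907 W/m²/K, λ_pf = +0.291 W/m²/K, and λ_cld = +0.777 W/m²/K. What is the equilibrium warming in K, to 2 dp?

Net feedback parameter λ = (−3.85) + (+0.472) + (+1.99) + (-0.907) + (+0.291) + (+0.777) = -1.227 W/m²/K.
ΔT = −F/λ = −9.68/(-1.227) = 7.89 K.

7.89 K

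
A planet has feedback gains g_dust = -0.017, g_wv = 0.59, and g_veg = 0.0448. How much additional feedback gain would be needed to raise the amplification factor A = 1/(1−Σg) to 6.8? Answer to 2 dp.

0.24

Current total gain = 0.6178.
Target gain for A = 6.8: g* = 1 − 1/6.8 = 0.8529.
Additional gain needed = 0.8529 − 0.6178 = 0.24.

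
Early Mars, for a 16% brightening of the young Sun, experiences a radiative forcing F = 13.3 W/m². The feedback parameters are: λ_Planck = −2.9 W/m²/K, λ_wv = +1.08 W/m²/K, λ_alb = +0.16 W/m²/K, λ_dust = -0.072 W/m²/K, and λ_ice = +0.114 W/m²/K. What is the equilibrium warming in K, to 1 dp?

8.2 K

Net feedback parameter λ = (−2.9) + (+1.08) + (+0.16) + (-0.072) + (+0.114) = -1.618 W/m²/K.
ΔT = −F/λ = −13.3/(-1.618) = 8.2 K.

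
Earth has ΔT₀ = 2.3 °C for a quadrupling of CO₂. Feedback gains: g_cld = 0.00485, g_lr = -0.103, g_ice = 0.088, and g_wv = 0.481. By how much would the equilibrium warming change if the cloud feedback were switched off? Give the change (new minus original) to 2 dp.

-0.04 °C

Original: g = 0.47085, ΔT = 2.3/(1−0.47085) = 4.3466 °C.
Without cloud: g' = 0.466, ΔT' = 2.3/(1−0.466) = 4.3071 °C.
Change = 4.3071 − 4.3466 = -0.04 °C.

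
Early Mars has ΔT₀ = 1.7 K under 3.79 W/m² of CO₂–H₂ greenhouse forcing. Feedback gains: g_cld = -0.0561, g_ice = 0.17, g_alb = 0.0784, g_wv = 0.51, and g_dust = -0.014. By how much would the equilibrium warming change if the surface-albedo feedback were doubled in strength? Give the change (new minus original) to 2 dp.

1.83 K

Original: g = 0.6883, ΔT = 1.7/(1−0.6883) = 5.4540 K.
With doubled surface-albedo: g' = 0.7667, ΔT' = 1.7/(1−0.7667) = 7.2868 K.
Change = 7.2868 − 5.4540 = 1.83 K.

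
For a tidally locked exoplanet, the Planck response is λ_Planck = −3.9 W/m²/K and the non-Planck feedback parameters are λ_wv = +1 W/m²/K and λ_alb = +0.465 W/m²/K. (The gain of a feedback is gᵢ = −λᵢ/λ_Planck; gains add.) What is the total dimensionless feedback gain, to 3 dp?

0.376

Convert to gains: g_wv = 1/3.9 = 0.2564; g_alb = 0.465/3.9 = 0.1192.
Total gain g = 0.3756.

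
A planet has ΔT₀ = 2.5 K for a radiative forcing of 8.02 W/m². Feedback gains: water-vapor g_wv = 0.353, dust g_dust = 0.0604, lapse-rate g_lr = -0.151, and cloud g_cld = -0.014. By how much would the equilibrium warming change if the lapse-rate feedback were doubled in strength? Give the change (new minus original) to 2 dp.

-0.56 K

Original: g = 0.2484, ΔT = 2.5/(1−0.2484) = 3.3262 K.
With doubled lapse-rate: g' = 0.0974, ΔT' = 2.5/(1−0.0974) = 2.7698 K.
Change = 2.7698 − 3.3262 = -0.56 K.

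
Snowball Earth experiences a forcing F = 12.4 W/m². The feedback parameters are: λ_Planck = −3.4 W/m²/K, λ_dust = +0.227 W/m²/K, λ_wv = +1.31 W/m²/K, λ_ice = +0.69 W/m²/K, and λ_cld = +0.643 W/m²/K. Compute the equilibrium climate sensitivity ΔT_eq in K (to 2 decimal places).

Net feedback parameter λ = (−3.4) + (+0.227) + (+1.31) + (+0.69) + (+0.643) = -0.53 W/m²/K.
ΔT = −F/λ = −12.4/(-0.53) = 23.40 K.

23.40 K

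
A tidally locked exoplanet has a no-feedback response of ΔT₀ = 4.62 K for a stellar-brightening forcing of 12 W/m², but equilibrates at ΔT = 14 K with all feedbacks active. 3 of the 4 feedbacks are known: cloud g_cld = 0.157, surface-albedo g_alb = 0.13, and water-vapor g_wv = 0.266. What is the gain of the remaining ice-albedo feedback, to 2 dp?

Amplification A = ΔT/ΔT₀ = 14/4.62 = 3.03.
Total gain g = 1 − 1/A = 1 − 1/3.03 = 0.67.
Known gains sum to 0.157 + 0.13 + 0.266 = 0.553.
g_ice = 0.67 − 0.553 = 0.12.

0.12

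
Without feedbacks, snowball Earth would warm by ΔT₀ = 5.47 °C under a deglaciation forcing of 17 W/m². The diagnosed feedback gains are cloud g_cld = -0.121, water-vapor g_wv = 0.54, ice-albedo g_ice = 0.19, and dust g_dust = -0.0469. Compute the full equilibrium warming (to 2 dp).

12.49 °C

Total gain g = -0.121 + 0.54 + 0.19 − 0.0469 = 0.5621.
Amplification A = 1/(1 − 0.5621) = 2.284.
ΔT = 5.47 × 2.284 = 12.49 °C.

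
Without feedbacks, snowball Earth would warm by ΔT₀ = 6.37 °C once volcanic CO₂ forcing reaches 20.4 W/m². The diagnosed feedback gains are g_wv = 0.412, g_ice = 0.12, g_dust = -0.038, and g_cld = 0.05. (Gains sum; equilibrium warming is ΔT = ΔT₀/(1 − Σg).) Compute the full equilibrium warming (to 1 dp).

Total gain g = 0.412 + 0.12 − 0.038 + 0.05 = 0.544.
Amplification A = 1/(1 − 0.544) = 2.193.
ΔT = 6.37 × 2.193 = 14.0 °C.

14.0 °C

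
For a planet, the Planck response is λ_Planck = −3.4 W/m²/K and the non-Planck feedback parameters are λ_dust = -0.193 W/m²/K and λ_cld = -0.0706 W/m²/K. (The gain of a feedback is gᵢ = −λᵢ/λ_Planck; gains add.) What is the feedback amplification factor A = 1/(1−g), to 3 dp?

Convert to gains: g_dust = -0.193/3.4 = -0.05676; g_cld = -0.0706/3.4 = -0.02076.
Total gain g = -0.07752.
A = 1/(1 + 0.07752) = 0.928.

0.928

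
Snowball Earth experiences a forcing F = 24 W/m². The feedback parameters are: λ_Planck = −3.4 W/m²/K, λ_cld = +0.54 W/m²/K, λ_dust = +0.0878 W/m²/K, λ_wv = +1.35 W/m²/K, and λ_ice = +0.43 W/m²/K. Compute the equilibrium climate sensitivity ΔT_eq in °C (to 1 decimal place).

24.2 °C

Net feedback parameter λ = (−3.4) + (+0.54) + (+0.0878) + (+1.35) + (+0.43) = -0.9922 W/m²/K.
ΔT = −F/λ = −24/(-0.9922) = 24.2 °C.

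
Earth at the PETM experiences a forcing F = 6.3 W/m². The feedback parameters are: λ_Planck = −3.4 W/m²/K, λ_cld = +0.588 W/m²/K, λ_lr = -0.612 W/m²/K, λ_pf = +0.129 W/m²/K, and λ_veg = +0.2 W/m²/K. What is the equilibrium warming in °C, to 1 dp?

Net feedback parameter λ = (−3.4) + (+0.588) + (-0.612) + (+0.129) + (+0.2) = -3.095 W/m²/K.
ΔT = −F/λ = −6.3/(-3.095) = 2.0 °C.

2.0 °C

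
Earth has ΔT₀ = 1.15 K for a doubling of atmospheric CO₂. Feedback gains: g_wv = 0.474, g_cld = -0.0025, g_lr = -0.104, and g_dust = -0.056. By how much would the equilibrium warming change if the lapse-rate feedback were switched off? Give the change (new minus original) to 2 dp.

0.30 K

Original: g = 0.3115, ΔT = 1.15/(1−0.3115) = 1.6703 K.
Without lapse-rate: g' = 0.4155, ΔT' = 1.15/(1−0.4155) = 1.9675 K.
Change = 1.9675 − 1.6703 = 0.30 K.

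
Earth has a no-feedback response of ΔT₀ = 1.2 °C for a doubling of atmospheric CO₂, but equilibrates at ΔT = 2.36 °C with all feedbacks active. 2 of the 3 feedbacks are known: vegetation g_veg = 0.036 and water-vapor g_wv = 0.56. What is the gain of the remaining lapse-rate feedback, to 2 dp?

-0.10

Amplification A = ΔT/ΔT₀ = 2.36/1.2 = 1.967.
Total gain g = 1 − 1/A = 1 − 1/1.967 = 0.4916.
Known gains sum to 0.036 + 0.56 = 0.596.
g_lr = 0.4916 − 0.596 = -0.10.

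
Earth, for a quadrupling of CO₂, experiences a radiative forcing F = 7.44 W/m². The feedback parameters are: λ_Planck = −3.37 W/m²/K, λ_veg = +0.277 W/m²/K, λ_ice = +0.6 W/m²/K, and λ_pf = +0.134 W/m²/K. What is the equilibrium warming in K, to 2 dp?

3.15 K

Net feedback parameter λ = (−3.37) + (+0.277) + (+0.6) + (+0.134) = -2.359 W/m²/K.
ΔT = −F/λ = −7.44/(-2.359) = 3.15 K.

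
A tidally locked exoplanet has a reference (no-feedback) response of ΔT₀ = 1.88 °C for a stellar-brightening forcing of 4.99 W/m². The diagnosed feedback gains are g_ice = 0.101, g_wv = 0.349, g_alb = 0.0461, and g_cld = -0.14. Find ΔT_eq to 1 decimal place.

Total gain g = 0.101 + 0.349 + 0.0461 − 0.14 = 0.3561.
Amplification A = 1/(1 − 0.3561) = 1.553.
ΔT = 1.88 × 1.553 = 2.9 °C.

2.9 °C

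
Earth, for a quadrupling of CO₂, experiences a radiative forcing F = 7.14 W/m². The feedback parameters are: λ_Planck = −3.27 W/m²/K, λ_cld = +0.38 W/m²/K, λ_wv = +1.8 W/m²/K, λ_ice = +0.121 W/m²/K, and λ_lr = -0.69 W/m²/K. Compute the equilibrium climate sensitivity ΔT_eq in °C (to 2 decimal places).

4.30 °C

Net feedback parameter λ = (−3.27) + (+0.38) + (+1.8) + (+0.121) + (-0.69) = -1.659 W/m²/K.
ΔT = −F/λ = −7.14/(-1.659) = 4.30 °C.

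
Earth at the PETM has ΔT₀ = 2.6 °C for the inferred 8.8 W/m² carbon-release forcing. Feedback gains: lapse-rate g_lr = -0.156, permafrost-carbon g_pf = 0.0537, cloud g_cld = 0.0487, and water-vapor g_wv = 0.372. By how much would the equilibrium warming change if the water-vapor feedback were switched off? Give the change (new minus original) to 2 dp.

Original: g = 0.3184, ΔT = 2.6/(1−0.3184) = 3.8146 °C.
Without water-vapor: g' = -0.0536, ΔT' = 2.6/(1+0.0536) = 2.4677 °C.
Change = 2.4677 − 3.8146 = -1.35 °C.

-1.35 °C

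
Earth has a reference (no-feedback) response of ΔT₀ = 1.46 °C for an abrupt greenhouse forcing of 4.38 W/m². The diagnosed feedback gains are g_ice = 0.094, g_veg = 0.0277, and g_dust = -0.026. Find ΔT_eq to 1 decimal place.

Total gain g = 0.094 + 0.0277 − 0.026 = 0.0957.
Amplification A = 1/(1 − 0.0957) = 1.106.
ΔT = 1.46 × 1.106 = 1.6 °C.

1.6 °C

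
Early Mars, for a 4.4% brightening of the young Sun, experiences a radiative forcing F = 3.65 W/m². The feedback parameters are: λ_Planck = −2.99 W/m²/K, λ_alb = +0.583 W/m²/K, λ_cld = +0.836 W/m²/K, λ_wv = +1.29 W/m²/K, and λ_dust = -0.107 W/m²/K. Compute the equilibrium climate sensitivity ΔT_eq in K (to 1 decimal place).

Net feedback parameter λ = (−2.99) + (+0.583) + (+0.836) + (+1.29) + (-0.107) = -0.388 W/m²/K.
ΔT = −F/λ = −3.65/(-0.388) = 9.4 K.

9.4 K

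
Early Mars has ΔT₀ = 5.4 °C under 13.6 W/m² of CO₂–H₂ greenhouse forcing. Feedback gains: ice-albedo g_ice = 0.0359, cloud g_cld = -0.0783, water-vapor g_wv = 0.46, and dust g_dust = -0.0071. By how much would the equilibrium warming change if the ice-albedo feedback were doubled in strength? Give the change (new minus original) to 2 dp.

Original: g = 0.4105, ΔT = 5.4/(1−0.4105) = 9.1603 °C.
With doubled ice-albedo: g' = 0.4464, ΔT' = 5.4/(1−0.4464) = 9.7543 °C.
Change = 9.7543 − 9.1603 = 0.59 °C.

0.59 °C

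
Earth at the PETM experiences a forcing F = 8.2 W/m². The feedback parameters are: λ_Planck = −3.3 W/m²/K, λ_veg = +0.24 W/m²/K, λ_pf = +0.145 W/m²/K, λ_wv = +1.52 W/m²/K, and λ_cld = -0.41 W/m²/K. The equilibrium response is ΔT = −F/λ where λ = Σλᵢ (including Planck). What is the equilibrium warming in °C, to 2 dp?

Net feedback parameter λ = (−3.3) + (+0.24) + (+0.145) + (+1.52) + (-0.41) = -1.805 W/m²/K.
ΔT = −F/λ = −8.2/(-1.805) = 4.54 °C.

4.54 °C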